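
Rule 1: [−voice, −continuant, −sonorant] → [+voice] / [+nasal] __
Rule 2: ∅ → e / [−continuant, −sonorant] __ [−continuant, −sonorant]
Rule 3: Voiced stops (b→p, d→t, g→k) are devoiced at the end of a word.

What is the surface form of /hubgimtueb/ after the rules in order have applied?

Rule 1 (post-nasal voicing): /t/ is a voiceless stop immediately after the nasal /m/, so it voices to [d]. /hubgimtueb/ → hubgimdueb.
Rule 2 (stop-cluster e-epenthesis): /b/ and /g/ form a stop–stop cluster, so [e] is inserted between them. /hubgimdueb/ → hubegimdueb.
Rule 3 (final devoicing): /b/ is a voiced stop in word-final position, so it devoices to [p]. /hubegimdueb/ → hubegimduep.

hubegimduep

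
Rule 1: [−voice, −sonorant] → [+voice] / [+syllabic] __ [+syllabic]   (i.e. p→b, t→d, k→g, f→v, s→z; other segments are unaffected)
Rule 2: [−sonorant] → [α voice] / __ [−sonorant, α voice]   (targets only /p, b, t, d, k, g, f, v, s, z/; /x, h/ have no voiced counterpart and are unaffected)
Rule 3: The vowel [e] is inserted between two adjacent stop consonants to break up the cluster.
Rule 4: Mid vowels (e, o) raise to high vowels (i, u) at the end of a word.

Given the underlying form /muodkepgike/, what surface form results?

muotekebegigi

Rule 1 (intervocalic voicing): /k/ is a voiceless obstruent between vowels /i/ and /e/, so it voices to [g]. /muodkepgike/ → muodkepgige.
Rule 2 (regressive voicing assimilation): /d/ precedes the voiceless obstruent /k/, so it devoices to [t] by assimilation. /p/ precedes the voiced obstruent /g/, so it voices to [b] by assimilation. /muodkepgige/ → muotkebgige.
Rule 3 (stop-cluster e-epenthesis): /t/ and /k/ form a stop–stop cluster, so [e] is inserted between them. /b/ and /g/ form a stop–stop cluster, so [e] is inserted between them. /muotkebgige/ → muotekebegige.
Rule 4 (final vowel raising): /e/ is a mid vowel in word-final position, so it raises to [i]. /muotekebegige/ → muotekebegigi.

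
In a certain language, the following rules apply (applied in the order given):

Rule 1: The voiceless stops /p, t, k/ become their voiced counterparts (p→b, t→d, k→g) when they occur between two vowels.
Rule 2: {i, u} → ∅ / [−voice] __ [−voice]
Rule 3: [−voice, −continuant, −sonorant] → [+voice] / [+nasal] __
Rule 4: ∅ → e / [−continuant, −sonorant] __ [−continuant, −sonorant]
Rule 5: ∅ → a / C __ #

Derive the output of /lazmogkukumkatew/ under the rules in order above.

Rule 1 (intervocalic voicing): /k/ is a voiceless stop between vowels /u/ and /u/, so it voices to [g]. /t/ is a voiceless stop between vowels /a/ and /e/, so it voices to [d]. /lazmogkukumkatew/ → lazmogkugumkadew.
Rule 2 (high vowel syncope): no segment meets the environment; /lazmogkugumkadew/ is unchanged.
Rule 3 (post-nasal voicing): /k/ is a voiceless stop immediately after the nasal /m/, so it voices to [g]. /lazmogkugumkadew/ → lazmogkugumgadew.
Rule 4 (stop-cluster e-epenthesis): /g/ and /k/ form a stop–stop cluster, so [e] is inserted between them. /lazmogkugumgadew/ → lazmogekugumgadew.
Rule 5 (final a-epenthesis): the form ends in the consonant /w/, so [a] is inserted word-finally. /lazmogekugumgadew/ → lazmogekugumgadewa.

lazmogekugumgadewa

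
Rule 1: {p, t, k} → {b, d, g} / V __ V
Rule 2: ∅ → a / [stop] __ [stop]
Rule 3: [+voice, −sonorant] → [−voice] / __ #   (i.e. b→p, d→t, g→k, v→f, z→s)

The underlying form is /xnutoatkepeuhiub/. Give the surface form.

Rule 1 (intervocalic voicing): /t/ is a voiceless stop between vowels /u/ and /o/, so it voices to [d]. /p/ is a voiceless stop between vowels /e/ and /e/, so it voices to [b]. /xnutoatkepeuhiub/ → xnudoatkebeuhiub.
Rule 2 (stop-cluster a-epenthesis): /t/ and /k/ form a stop–stop cluster, so [a] is inserted between them. /xnudoatkebeuhiub/ → xnudoatakebeuhiub.
Rule 3 (final devoicing): /b/ is a voiced obstruent in word-final position, so it devoices to [p]. /xnudoatakebeuhiub/ → xnudoatakebeuhiup.

xnudoatakebeuhiup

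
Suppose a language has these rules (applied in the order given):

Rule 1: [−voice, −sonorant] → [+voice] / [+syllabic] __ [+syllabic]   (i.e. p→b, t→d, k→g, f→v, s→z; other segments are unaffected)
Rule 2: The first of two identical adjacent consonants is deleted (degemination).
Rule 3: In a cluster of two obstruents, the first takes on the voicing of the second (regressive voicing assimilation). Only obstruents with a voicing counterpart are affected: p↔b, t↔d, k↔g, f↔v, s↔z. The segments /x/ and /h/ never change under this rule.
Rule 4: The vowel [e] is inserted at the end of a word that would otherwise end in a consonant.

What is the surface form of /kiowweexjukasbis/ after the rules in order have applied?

Rule 1 (intervocalic voicing): /k/ is a voiceless obstruent between vowels /u/ and /a/, so it voices to [g]. /kiowweexjukasbis/ → kiowweexjugasbis.
Rule 2 (degemination): /ww/ is a geminate; the first /w/ deletes. /kiowweexjugasbis/ → kioweexjugasbis.
Rule 3 (regressive voicing assimilation): /s/ precedes the voiced obstruent /b/, so it voices to [z] by assimilation. /kioweexjugasbis/ → kioweexjugazbis.
Rule 4 (final e-epenthesis): the form ends in the consonant /s/, so [e] is inserted word-finally. /kioweexjugazbis/ → kioweexjugazbise.

kioweexjugazbise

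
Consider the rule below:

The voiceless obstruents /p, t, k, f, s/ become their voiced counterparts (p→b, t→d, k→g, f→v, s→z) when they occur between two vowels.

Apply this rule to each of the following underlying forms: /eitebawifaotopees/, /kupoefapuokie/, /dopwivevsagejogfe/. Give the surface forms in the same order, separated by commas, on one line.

/eitebawifaotopees/: /t/ is a voiceless obstruent between vowels /i/ and /e/, so it voices to [d]. /f/ is a voiceless obstruent between vowels /i/ and /a/, so it voices to [v]. /t/ is a voiceless obstruent between vowels /o/ and /o/, so it voices to [d]. /p/ is a voiceless obstruent between vowels /o/ and /e/, so it voices to [b]. → [eidebawivaodobees].
/kupoefapuokie/: /p/ is a voiceless obstruent between vowels /u/ and /o/, so it voices to [b]. /f/ is a voiceless obstruent between vowels /e/ and /a/, so it voices to [v]. /p/ is a voiceless obstruent between vowels /a/ and /u/, so it voices to [b]. /k/ is a voiceless obstruent between vowels /o/ and /i/, so it voices to [g]. → [kuboevabuogie].
/dopwivevsagejogfe/: the rule's environment is not met; surfaces unchanged as [dopwivevsagejogfe].

eidebawivaodobees, kuboevabuogie, dopwivevsagejogfe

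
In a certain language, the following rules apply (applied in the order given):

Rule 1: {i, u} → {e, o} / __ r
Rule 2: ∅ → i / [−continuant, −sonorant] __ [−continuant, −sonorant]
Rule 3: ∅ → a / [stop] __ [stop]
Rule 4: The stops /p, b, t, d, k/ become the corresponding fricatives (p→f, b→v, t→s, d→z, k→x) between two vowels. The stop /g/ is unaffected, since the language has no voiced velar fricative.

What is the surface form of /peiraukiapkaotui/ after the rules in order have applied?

peerauxiafixaosui

Rule 1 (pre-rhotic lowering): /i/ is a high vowel immediately before /r/, so it lowers to [e]. /peiraukiapkaotui/ → peeraukiapkaotui.
Rule 2 (stop-cluster i-epenthesis): /p/ and /k/ form a stop–stop cluster, so [i] is inserted between them. /peeraukiapkaotui/ → peeraukiapikaotui.
Rule 3 (stop-cluster a-epenthesis): no segment meets the environment; /peeraukiapikaotui/ is unchanged.
Rule 4 (intervocalic spirantization): /k/ is a stop between vowels /u/ and /i/, so it spirantizes to the fricative [x]. /p/ is a stop between vowels /a/ and /i/, so it spirantizes to the fricative [f]. /k/ is a stop between vowels /i/ and /a/, so it spirantizes to the fricative [x]. /t/ is a stop between vowels /o/ and /u/, so it spirantizes to the fricative [s]. /peeraukiapikaotui/ → peerauxiafixaosui.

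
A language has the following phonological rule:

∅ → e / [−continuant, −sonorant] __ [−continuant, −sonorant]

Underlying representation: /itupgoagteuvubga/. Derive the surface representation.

/p/ and /g/ form a stop–stop cluster, so [e] is inserted between them.
/g/ and /t/ form a stop–stop cluster, so [e] is inserted between them.
/b/ and /g/ form a stop–stop cluster, so [e] is inserted between them.
Surface form: [itupegoageteuvubega].

itupegoageteuvubega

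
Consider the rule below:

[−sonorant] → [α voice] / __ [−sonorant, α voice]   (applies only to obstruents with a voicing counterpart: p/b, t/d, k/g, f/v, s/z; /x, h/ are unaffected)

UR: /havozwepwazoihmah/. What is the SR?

No segment of /havozwepwazoihmah/ meets the structural description of the rule, so the form surfaces unchanged.

havozwepwazoihmah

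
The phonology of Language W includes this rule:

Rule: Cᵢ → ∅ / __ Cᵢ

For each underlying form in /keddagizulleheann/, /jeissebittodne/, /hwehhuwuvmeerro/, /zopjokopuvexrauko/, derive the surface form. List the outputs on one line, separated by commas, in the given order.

kedagizulehean, jeisebitodne, hwehuwuvmeero, zopjokopuvexrauko

/keddagizulleheann/: /dd/ is a geminate; the first /d/ deletes. /ll/ is a geminate; the first /l/ deletes. /nn/ is a geminate; the first /n/ deletes. → [kedagizulehean].
/jeissebittodne/: /ss/ is a geminate; the first /s/ deletes. /tt/ is a geminate; the first /t/ deletes. → [jeisebitodne].
/hwehhuwuvmeerro/: /hh/ is a geminate; the first /h/ deletes. /rr/ is a geminate; the first /r/ deletes. → [hwehuwuvmeero].
/zopjokopuvexrauko/: the rule's environment is not met; surfaces unchanged as [zopjokopuvexrauko].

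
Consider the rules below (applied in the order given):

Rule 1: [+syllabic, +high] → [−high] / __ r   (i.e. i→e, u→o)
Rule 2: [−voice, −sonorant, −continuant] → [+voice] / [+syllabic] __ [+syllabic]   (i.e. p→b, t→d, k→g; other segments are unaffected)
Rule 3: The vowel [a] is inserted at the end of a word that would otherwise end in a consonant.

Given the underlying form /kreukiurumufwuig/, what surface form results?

Rule 1 (pre-rhotic lowering): /u/ is a high vowel immediately before /r/, so it lowers to [o]. /kreukiurumufwuig/ → kreukiorumufwuig.
Rule 2 (intervocalic voicing): /k/ is a voiceless stop between vowels /u/ and /i/, so it voices to [g]. /kreukiorumufwuig/ → kreugiorumufwuig.
Rule 3 (final a-epenthesis): the form ends in the consonant /g/, so [a] is inserted word-finally. /kreugiorumufwuig/ → kreugiorumufwuiga.

kreugiorumufwuiga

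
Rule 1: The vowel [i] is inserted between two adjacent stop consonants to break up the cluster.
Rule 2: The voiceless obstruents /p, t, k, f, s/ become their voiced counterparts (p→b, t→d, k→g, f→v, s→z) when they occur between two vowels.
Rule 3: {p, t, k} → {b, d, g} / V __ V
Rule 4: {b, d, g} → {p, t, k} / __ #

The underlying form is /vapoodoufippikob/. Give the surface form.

Rule 1 (stop-cluster i-epenthesis): /p/ and /p/ form a stop–stop cluster, so [i] is inserted between them. /vapoodoufippikob/ → vapoodoufipipikob.
Rule 2 (intervocalic voicing): /p/ is a voiceless obstruent between vowels /a/ and /o/, so it voices to [b]. /f/ is a voiceless obstruent between vowels /u/ and /i/, so it voices to [v]. /p/ is a voiceless obstruent between vowels /i/ and /i/, so it voices to [b]. /p/ is a voiceless obstruent between vowels /i/ and /i/, so it voices to [b]. /k/ is a voiceless obstruent between vowels /i/ and /o/, so it voices to [g]. /vapoodoufipipikob/ → vaboodouvibibigob.
Rule 3 (intervocalic voicing): no segment meets the environment; /vaboodouvibibigob/ is unchanged.
Rule 4 (final devoicing): /b/ is a voiced stop in word-final position, so it devoices to [p]. /vaboodouvibibigob/ → vaboodouvibibigop.

vaboodouvibibigop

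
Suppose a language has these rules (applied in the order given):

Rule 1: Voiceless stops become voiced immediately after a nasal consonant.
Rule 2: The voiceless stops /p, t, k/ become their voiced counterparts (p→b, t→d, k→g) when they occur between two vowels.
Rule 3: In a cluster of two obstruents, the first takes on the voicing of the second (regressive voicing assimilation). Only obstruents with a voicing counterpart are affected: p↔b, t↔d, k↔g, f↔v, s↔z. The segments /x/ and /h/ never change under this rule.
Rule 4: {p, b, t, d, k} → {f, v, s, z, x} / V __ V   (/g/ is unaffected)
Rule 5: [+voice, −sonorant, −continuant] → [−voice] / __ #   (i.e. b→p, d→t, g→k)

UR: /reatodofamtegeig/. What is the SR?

reazozofamdegeik

Rule 1 (post-nasal voicing): /t/ is a voiceless stop immediately after the nasal /m/, so it voices to [d]. /reatodofamtegeig/ → reatodofamdegeig.
Rule 2 (intervocalic voicing): /t/ is a voiceless stop between vowels /a/ and /o/, so it voices to [d]. /reatodofamdegeig/ → readodofamdegeig.
Rule 3 (regressive voicing assimilation): no segment meets the environment; /readodofamdegeig/ is unchanged.
Rule 4 (intervocalic spirantization): /d/ is a stop between vowels /a/ and /o/, so it spirantizes to the fricative [z]. /d/ is a stop between vowels /o/ and /o/, so it spirantizes to the fricative [z]. /readodofamdegeig/ → reazozofamdegeig.
Rule 5 (final devoicing): /g/ is a voiced stop in word-final position, so it devoices to [k]. /reazozofamdegeig/ → reazozofamdegeik.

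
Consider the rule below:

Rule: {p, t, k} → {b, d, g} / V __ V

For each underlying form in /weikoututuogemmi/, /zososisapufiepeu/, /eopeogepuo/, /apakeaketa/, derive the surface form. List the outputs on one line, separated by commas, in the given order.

weigoududuogemmi, zososisabufiebeu, eobeogebuo, abageageda

/weikoututuogemmi/: /k/ is a voiceless stop between vowels /i/ and /o/, so it voices to [g]. /t/ is a voiceless stop between vowels /u/ and /u/, so it voices to [d]. /t/ is a voiceless stop between vowels /u/ and /u/, so it voices to [d]. → [weigoududuogemmi].
/zososisapufiepeu/: /p/ is a voiceless stop between vowels /a/ and /u/, so it voices to [b]. /p/ is a voiceless stop between vowels /e/ and /e/, so it voices to [b]. → [zososisabufiebeu].
/eopeogepuo/: /p/ is a voiceless stop between vowels /o/ and /e/, so it voices to [b]. /p/ is a voiceless stop between vowels /e/ and /u/, so it voices to [b]. → [eobeogebuo].
/apakeaketa/: /p/ is a voiceless stop between vowels /a/ and /a/, so it voices to [b]. /k/ is a voiceless stop between vowels /a/ and /e/, so it voices to [g]. /k/ is a voiceless stop between vowels /a/ and /e/, so it voices to [g]. /t/ is a voiceless stop between vowels /e/ and /a/, so it voices to [d]. → [abageageda].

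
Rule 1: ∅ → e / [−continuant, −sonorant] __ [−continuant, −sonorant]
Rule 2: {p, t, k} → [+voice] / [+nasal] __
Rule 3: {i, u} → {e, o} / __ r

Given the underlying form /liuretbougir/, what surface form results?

lioretebouger

Rule 1 (stop-cluster e-epenthesis): /t/ and /b/ form a stop–stop cluster, so [e] is inserted between them. /liuretbougir/ → liuretebougir.
Rule 2 (post-nasal voicing): no segment meets the environment; /liuretebougir/ is unchanged.
Rule 3 (pre-rhotic lowering): /u/ is a high vowel immediately before /r/, so it lowers to [o]. /i/ is a high vowel immediately before /r/, so it lowers to [e]. /liuretebougir/ → lioretebouger.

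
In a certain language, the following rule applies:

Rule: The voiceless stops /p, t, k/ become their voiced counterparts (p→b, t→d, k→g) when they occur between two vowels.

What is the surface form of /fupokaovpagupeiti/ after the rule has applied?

Scanning /fupokaovpagupeiti/: /p/ is a voiceless stop between vowels /u/ and /o/, so it voices to [b]; /k/ is a voiceless stop between vowels /o/ and /a/, so it voices to [g]; /p/ at position 9 is not in the conditioning environment; /p/ is a voiceless stop between vowels /u/ and /e/, so it voices to [b]; /t/ is a voiceless stop between vowels /i/ and /i/, so it voices to [d].
Result: [fubogaovpagubeidi].

fubogaovpagubeidi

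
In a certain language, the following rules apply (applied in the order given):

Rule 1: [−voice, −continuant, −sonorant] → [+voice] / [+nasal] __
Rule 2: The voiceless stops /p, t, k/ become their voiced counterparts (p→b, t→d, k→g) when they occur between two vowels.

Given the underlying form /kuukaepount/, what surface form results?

Rule 1 (post-nasal voicing): /t/ is a voiceless stop immediately after the nasal /n/, so it voices to [d]. /kuukaepount/ → kuukaepound.
Rule 2 (intervocalic voicing): /k/ is a voiceless stop between vowels /u/ and /a/, so it voices to [g]. /p/ is a voiceless stop between vowels /e/ and /o/, so it voices to [b]. /kuukaepound/ → kuugaebound.

kuugaebound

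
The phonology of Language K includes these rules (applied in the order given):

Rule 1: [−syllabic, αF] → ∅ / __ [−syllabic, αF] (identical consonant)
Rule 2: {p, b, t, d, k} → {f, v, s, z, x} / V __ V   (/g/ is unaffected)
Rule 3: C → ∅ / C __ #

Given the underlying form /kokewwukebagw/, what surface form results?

koxewuxevag

Rule 1 (degemination): /ww/ is a geminate; the first /w/ deletes. /kokewwukebagw/ → kokewukebagw.
Rule 2 (intervocalic spirantization): /k/ is a stop between vowels /o/ and /e/, so it spirantizes to the fricative [x]. /k/ is a stop between vowels /u/ and /e/, so it spirantizes to the fricative [x]. /b/ is a stop between vowels /e/ and /a/, so it spirantizes to the fricative [v]. /kokewukebagw/ → koxewuxevagw.
Rule 3 (final cluster simplification): /w/ is the second consonant of a word-final cluster /gw/, so it deletes. /koxewuxevagw/ → koxewuxevag.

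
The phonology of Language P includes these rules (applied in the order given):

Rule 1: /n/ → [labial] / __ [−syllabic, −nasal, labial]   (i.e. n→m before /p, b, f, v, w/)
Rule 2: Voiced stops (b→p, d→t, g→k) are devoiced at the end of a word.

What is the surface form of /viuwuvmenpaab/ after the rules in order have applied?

Rule 1 (nasal place assimilation): /n/ precedes the labial consonant /p/, so it assimilates in place to [m]. /viuwuvmenpaab/ → viuwuvmempaab.
Rule 2 (final devoicing): /b/ is a voiced stop in word-final position, so it devoices to [p]. /viuwuvmempaab/ → viuwuvmempaap.

viuwuvmempaap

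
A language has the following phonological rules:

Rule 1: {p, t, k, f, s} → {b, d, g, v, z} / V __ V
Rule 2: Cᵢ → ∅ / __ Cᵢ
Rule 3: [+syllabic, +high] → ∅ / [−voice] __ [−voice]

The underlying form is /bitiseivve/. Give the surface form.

bidizeive

Rule 1 (intervocalic voicing): /t/ is a voiceless obstruent between vowels /i/ and /i/, so it voices to [d]. /s/ is a voiceless obstruent between vowels /i/ and /e/, so it voices to [z]. /bitiseivve/ → bidizeivve.
Rule 2 (degemination): /vv/ is a geminate; the first /v/ deletes. /bidizeivve/ → bidizeive.
Rule 3 (high vowel syncope): no segment meets the environment; /bidizeive/ is unchanged.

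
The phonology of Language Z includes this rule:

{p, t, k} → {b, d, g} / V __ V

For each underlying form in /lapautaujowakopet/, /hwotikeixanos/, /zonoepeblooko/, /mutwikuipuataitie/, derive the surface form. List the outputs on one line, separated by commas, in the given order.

/lapautaujowakopet/: /p/ is a voiceless stop between vowels /a/ and /a/, so it voices to [b]. /t/ is a voiceless stop between vowels /u/ and /a/, so it voices to [d]. /k/ is a voiceless stop between vowels /a/ and /o/, so it voices to [g]. /p/ is a voiceless stop between vowels /o/ and /e/, so it voices to [b]. → [labaudaujowagobet].
/hwotikeixanos/: /t/ is a voiceless stop between vowels /o/ and /i/, so it voices to [d]. /k/ is a voiceless stop between vowels /i/ and /e/, so it voices to [g]. → [hwodigeixanos].
/zonoepeblooko/: /p/ is a voiceless stop between vowels /e/ and /e/, so it voices to [b]. /k/ is a voiceless stop between vowels /o/ and /o/, so it voices to [g]. → [zonoebebloogo].
/mutwikuipuataitie/: /k/ is a voiceless stop between vowels /i/ and /u/, so it voices to [g]. /p/ is a voiceless stop between vowels /i/ and /u/, so it voices to [b]. /t/ is a voiceless stop between vowels /a/ and /a/, so it voices to [d]. /t/ is a voiceless stop between vowels /i/ and /i/, so it voices to [d]. → [mutwiguibuadaidie].

labaudaujowagobet, hwodigeixanos, zonoebebloogo, mutwiguibuadaidie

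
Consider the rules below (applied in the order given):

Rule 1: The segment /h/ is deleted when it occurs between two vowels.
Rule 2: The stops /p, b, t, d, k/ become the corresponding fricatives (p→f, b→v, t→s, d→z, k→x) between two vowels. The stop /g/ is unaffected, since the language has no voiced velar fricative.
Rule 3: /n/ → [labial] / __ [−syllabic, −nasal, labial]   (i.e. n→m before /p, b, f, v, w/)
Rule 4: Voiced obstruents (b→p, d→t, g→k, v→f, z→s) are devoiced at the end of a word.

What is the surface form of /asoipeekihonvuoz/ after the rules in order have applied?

asoifeexiomvuos

Rule 1 (intervocalic h-deletion): /h/ occurs between vowels /i/ and /o/, so it deletes. /asoipeekihonvuoz/ → asoipeekionvuoz.
Rule 2 (intervocalic spirantization): /p/ is a stop between vowels /i/ and /e/, so it spirantizes to the fricative [f]. /k/ is a stop between vowels /e/ and /i/, so it spirantizes to the fricative [x]. /asoipeekionvuoz/ → asoifeexionvuoz.
Rule 3 (nasal place assimilation): /n/ precedes the labial consonant /v/, so it assimilates in place to [m]. /asoifeexionvuoz/ → asoifeexiomvuoz.
Rule 4 (final devoicing): /z/ is a voiced obstruent in word-final position, so it devoices to [s]. /asoifeexiomvuoz/ → asoifeexiomvuos.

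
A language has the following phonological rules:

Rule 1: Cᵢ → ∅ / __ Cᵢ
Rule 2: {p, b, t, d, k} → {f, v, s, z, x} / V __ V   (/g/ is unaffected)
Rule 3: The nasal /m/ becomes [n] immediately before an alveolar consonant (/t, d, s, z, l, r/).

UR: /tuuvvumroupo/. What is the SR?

tuuvunroufo

Rule 1 (degemination): /vv/ is a geminate; the first /v/ deletes. /tuuvvumroupo/ → tuuvumroupo.
Rule 2 (intervocalic spirantization): /p/ is a stop between vowels /u/ and /o/, so it spirantizes to the fricative [f]. /tuuvumroupo/ → tuuvumroufo.
Rule 3 (nasal place assimilation): /m/ precedes the alveolar consonant /r/, so it assimilates in place to [n]. /tuuvumroufo/ → tuuvunroufo.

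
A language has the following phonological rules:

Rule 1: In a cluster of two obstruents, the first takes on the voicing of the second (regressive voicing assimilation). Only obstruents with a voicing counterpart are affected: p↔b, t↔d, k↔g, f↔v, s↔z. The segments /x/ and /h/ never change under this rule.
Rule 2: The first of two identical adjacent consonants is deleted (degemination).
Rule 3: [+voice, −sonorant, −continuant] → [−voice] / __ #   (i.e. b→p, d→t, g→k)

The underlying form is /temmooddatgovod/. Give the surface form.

temoodadgovot

Rule 1 (regressive voicing assimilation): /t/ precedes the voiced obstruent /g/, so it voices to [d] by assimilation. /temmooddatgovod/ → temmooddadgovod.
Rule 2 (degemination): /mm/ is a geminate; the first /m/ deletes. /dd/ is a geminate; the first /d/ deletes. /temmooddadgovod/ → temoodadgovod.
Rule 3 (final devoicing): /d/ is a voiced stop in word-final position, so it devoices to [t]. /temoodadgovod/ → temoodadgovot.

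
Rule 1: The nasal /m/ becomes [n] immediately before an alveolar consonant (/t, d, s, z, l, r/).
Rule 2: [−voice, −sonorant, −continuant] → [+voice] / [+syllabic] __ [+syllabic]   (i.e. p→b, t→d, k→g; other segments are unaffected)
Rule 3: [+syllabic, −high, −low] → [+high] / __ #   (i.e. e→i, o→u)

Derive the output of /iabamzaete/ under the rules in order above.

Rule 1 (nasal place assimilation): /m/ precedes the alveolar consonant /z/, so it assimilates in place to [n]. /iabamzaete/ → iabanzaete.
Rule 2 (intervocalic voicing): /t/ is a voiceless stop between vowels /e/ and /e/, so it voices to [d]. /iabanzaete/ → iabanzaede.
Rule 3 (final vowel raising): /e/ is a mid vowel in word-final position, so it raises to [i]. /iabanzaede/ → iabanzaedi.

iabanzaedi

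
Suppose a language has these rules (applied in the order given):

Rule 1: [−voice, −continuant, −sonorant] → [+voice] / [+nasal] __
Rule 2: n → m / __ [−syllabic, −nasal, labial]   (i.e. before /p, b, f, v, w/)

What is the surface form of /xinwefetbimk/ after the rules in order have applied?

ximwefetbimg

Rule 1 (post-nasal voicing): /k/ is a voiceless stop immediately after the nasal /m/, so it voices to [g]. /xinwefetbimk/ → xinwefetbimg.
Rule 2 (nasal place assimilation): /n/ precedes the labial consonant /w/, so it assimilates in place to [m]. /xinwefetbimg/ → ximwefetbimg.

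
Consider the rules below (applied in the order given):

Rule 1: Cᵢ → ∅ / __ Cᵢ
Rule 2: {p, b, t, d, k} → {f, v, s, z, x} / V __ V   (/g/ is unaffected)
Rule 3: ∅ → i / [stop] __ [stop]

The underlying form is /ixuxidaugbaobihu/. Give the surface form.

Rule 1 (degemination): no segment meets the environment; /ixuxidaugbaobihu/ is unchanged.
Rule 2 (intervocalic spirantization): /d/ is a stop between vowels /i/ and /a/, so it spirantizes to the fricative [z]. /b/ is a stop between vowels /o/ and /i/, so it spirantizes to the fricative [v]. /ixuxidaugbaobihu/ → ixuxizaugbaovihu.
Rule 3 (stop-cluster i-epenthesis): /g/ and /b/ form a stop–stop cluster, so [i] is inserted between them. /ixuxizaugbaovihu/ → ixuxizaugibaovihu.

ixuxizaugibaovihu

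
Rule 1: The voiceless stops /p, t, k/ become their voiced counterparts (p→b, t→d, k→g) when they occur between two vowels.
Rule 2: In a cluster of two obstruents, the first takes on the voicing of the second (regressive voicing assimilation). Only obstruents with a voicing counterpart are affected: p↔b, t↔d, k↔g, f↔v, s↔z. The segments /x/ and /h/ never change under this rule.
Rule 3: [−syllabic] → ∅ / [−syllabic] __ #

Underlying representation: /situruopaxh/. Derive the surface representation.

siduruobax

Rule 1 (intervocalic voicing): /t/ is a voiceless stop between vowels /i/ and /u/, so it voices to [d]. /p/ is a voiceless stop between vowels /o/ and /a/, so it voices to [b]. /situruopaxh/ → siduruobaxh.
Rule 2 (regressive voicing assimilation): no segment meets the environment; /siduruobaxh/ is unchanged.
Rule 3 (final cluster simplification): /h/ is the second consonant of a word-final cluster /xh/, so it deletes. /siduruobaxh/ → siduruobax.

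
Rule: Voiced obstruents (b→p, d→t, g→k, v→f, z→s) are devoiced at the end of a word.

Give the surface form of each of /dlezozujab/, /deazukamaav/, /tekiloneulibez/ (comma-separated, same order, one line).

/dlezozujab/: /b/ is a voiced obstruent in word-final position, so it devoices to [p]. → [dlezozujap].
/deazukamaav/: /v/ is a voiced obstruent in word-final position, so it devoices to [f]. → [deazukamaaf].
/tekiloneulibez/: /z/ is a voiced obstruent in word-final position, so it devoices to [s]. → [tekiloneulibes].

dlezozujap, deazukamaaf, tekiloneulibes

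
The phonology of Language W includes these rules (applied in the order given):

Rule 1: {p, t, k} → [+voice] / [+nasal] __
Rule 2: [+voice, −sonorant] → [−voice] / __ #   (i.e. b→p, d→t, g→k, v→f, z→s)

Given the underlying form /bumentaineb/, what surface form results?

Rule 1 (post-nasal voicing): /t/ is a voiceless stop immediately after the nasal /n/, so it voices to [d]. /bumentaineb/ → bumendaineb.
Rule 2 (final devoicing): /b/ is a voiced obstruent in word-final position, so it devoices to [p]. /bumendaineb/ → bumendainep.

bumendainep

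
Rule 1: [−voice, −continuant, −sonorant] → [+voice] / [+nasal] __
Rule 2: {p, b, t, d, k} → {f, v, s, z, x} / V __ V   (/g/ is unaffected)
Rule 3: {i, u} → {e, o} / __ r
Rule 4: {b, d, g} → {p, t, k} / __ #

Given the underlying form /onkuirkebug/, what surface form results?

Rule 1 (post-nasal voicing): /k/ is a voiceless stop immediately after the nasal /n/, so it voices to [g]. /onkuirkebug/ → onguirkebug.
Rule 2 (intervocalic spirantization): /b/ is a stop between vowels /e/ and /u/, so it spirantizes to the fricative [v]. /onguirkebug/ → onguirkevug.
Rule 3 (pre-rhotic lowering): /i/ is a high vowel immediately before /r/, so it lowers to [e]. /onguirkevug/ → onguerkevug.
Rule 4 (final devoicing): /g/ is a voiced stop in word-final position, so it devoices to [k]. /onguerkevug/ → onguerkevuk.

onguerkevuk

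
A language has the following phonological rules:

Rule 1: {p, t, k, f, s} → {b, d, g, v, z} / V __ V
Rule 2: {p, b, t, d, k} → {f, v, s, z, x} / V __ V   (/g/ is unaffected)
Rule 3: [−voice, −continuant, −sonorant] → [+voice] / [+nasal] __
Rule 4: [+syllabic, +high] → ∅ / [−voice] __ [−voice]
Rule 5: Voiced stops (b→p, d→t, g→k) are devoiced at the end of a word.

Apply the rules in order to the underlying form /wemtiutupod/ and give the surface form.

wemdiuzuvot

Rule 1 (intervocalic voicing): /t/ is a voiceless obstruent between vowels /u/ and /u/, so it voices to [d]. /p/ is a voiceless obstruent between vowels /u/ and /o/, so it voices to [b]. /wemtiutupod/ → wemtiudubod.
Rule 2 (intervocalic spirantization): /d/ is a stop between vowels /u/ and /u/, so it spirantizes to the fricative [z]. /b/ is a stop between vowels /u/ and /o/, so it spirantizes to the fricative [v]. /wemtiudubod/ → wemtiuzuvod.
Rule 3 (post-nasal voicing): /t/ is a voiceless stop immediately after the nasal /m/, so it voices to [d]. /wemtiuzuvod/ → wemdiuzuvod.
Rule 4 (high vowel syncope): no segment meets the environment; /wemdiuzuvod/ is unchanged.
Rule 5 (final devoicing): /d/ is a voiced stop in word-final position, so it devoices to [t]. /wemdiuzuvod/ → wemdiuzuvot.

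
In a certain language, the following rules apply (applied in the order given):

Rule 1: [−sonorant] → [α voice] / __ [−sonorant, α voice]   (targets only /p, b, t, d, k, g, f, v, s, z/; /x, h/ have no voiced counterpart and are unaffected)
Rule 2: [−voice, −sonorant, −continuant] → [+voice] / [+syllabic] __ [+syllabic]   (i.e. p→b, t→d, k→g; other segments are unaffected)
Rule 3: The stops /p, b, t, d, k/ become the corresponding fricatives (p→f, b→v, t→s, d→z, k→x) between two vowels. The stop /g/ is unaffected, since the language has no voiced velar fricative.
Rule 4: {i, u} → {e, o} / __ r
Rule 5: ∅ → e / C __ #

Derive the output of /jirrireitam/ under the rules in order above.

Rule 1 (regressive voicing assimilation): no segment meets the environment; /jirrireitam/ is unchanged.
Rule 2 (intervocalic voicing): /t/ is a voiceless stop between vowels /i/ and /a/, so it voices to [d]. /jirrireitam/ → jirrireidam.
Rule 3 (intervocalic spirantization): /d/ is a stop between vowels /i/ and /a/, so it spirantizes to the fricative [z]. /jirrireidam/ → jirrireizam.
Rule 4 (pre-rhotic lowering): /i/ is a high vowel immediately before /r/, so it lowers to [e]. /i/ is a high vowel immediately before /r/, so it lowers to [e]. /jirrireizam/ → jerrereizam.
Rule 5 (final e-epenthesis): the form ends in the consonant /m/, so [e] is inserted word-finally. /jerrereizam/ → jerrereizame.

jerrereizame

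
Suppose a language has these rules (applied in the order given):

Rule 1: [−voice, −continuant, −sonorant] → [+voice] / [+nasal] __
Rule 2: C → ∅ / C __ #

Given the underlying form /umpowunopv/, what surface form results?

umbowunop

Rule 1 (post-nasal voicing): /p/ is a voiceless stop immediately after the nasal /m/, so it voices to [b]. /umpowunopv/ → umbowunopv.
Rule 2 (final cluster simplification): /v/ is the second consonant of a word-final cluster /pv/, so it deletes. /umbowunopv/ → umbowunop.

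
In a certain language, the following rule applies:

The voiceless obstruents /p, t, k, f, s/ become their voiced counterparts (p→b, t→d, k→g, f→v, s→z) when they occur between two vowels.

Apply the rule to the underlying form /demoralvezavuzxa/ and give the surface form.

No segment of /demoralvezavuzxa/ meets the structural description of the rule, so the form surfaces unchanged.

demoralvezavuzxa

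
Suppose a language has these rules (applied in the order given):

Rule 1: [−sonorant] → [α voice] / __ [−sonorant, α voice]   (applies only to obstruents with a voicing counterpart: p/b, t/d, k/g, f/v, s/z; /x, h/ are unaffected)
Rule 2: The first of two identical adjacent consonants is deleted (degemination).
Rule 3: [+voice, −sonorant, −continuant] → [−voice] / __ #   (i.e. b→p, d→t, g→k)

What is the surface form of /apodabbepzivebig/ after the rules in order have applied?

apodabebzivebik

Rule 1 (regressive voicing assimilation): /p/ precedes the voiced obstruent /z/, so it voices to [b] by assimilation. /apodabbepzivebig/ → apodabbebzivebig.
Rule 2 (degemination): /bb/ is a geminate; the first /b/ deletes. /apodabbebzivebig/ → apodabebzivebig.
Rule 3 (final devoicing): /g/ is a voiced stop in word-final position, so it devoices to [k]. /apodabebzivebig/ → apodabebzivebik.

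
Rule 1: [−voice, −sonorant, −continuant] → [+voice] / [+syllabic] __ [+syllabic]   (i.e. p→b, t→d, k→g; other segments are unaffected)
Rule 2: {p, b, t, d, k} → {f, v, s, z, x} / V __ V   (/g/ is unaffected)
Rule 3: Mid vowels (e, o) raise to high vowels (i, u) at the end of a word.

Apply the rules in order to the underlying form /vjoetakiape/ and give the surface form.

vjoezagiavi

Rule 1 (intervocalic voicing): /t/ is a voiceless stop between vowels /e/ and /a/, so it voices to [d]. /k/ is a voiceless stop between vowels /a/ and /i/, so it voices to [g]. /p/ is a voiceless stop between vowels /a/ and /e/, so it voices to [b]. /vjoetakiape/ → vjoedagiabe.
Rule 2 (intervocalic spirantization): /d/ is a stop between vowels /e/ and /a/, so it spirantizes to the fricative [z]. /b/ is a stop between vowels /a/ and /e/, so it spirantizes to the fricative [v]. /vjoedagiabe/ → vjoezagiave.
Rule 3 (final vowel raising): /e/ is a mid vowel in word-final position, so it raises to [i]. /vjoezagiave/ → vjoezagiavi.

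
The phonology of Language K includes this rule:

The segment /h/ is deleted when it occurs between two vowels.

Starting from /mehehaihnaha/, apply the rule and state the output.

/h/ occurs between vowels /e/ and /e/, so it deletes.
/h/ occurs between vowels /e/ and /a/, so it deletes.
/h/ occurs between vowels /a/ and /a/, so it deletes.
Surface form: [meeaihnaa].

meeaihnaa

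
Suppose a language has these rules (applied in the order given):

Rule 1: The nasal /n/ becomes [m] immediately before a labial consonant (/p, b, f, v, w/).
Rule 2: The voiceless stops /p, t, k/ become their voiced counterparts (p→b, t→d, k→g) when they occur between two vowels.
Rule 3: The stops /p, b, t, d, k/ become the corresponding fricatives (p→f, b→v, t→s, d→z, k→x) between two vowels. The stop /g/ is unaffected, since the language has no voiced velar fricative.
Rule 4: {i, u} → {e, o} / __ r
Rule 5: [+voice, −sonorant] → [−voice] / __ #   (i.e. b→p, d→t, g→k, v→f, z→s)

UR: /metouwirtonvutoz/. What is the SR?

mezouwertomvuzos

Rule 1 (nasal place assimilation): /n/ precedes the labial consonant /v/, so it assimilates in place to [m]. /metouwirtonvutoz/ → metouwirtomvutoz.
Rule 2 (intervocalic voicing): /t/ is a voiceless stop between vowels /e/ and /o/, so it voices to [d]. /t/ is a voiceless stop between vowels /u/ and /o/, so it voices to [d]. /metouwirtomvutoz/ → medouwirtomvudoz.
Rule 3 (intervocalic spirantization): /d/ is a stop between vowels /e/ and /o/, so it spirantizes to the fricative [z]. /d/ is a stop between vowels /u/ and /o/, so it spirantizes to the fricative [z]. /medouwirtomvudoz/ → mezouwirtomvuzoz.
Rule 4 (pre-rhotic lowering): /i/ is a high vowel immediately before /r/, so it lowers to [e]. /mezouwirtomvuzoz/ → mezouwertomvuzoz.
Rule 5 (final devoicing): /z/ is a voiced obstruent in word-final position, so it devoices to [s]. /mezouwertomvuzoz/ → mezouwertomvuzos.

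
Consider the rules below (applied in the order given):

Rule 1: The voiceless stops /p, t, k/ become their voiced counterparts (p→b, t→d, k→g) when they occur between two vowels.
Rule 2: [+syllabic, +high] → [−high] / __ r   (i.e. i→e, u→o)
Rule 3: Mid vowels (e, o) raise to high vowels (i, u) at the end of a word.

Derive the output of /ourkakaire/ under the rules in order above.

oorkagaeri

Rule 1 (intervocalic voicing): /k/ is a voiceless stop between vowels /a/ and /a/, so it voices to [g]. /ourkakaire/ → ourkagaire.
Rule 2 (pre-rhotic lowering): /u/ is a high vowel immediately before /r/, so it lowers to [o]. /i/ is a high vowel immediately before /r/, so it lowers to [e]. /ourkagaire/ → oorkagaere.
Rule 3 (final vowel raising): /e/ is a mid vowel in word-final position, so it raises to [i]. /oorkagaere/ → oorkagaeri.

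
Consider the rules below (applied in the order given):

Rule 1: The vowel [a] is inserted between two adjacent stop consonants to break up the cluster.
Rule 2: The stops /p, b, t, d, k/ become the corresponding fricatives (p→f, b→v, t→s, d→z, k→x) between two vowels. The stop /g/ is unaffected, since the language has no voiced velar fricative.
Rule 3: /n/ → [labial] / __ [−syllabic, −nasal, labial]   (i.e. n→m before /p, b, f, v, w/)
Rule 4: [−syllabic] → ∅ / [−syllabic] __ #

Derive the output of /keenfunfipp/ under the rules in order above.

Rule 1 (stop-cluster a-epenthesis): /p/ and /p/ form a stop–stop cluster, so [a] is inserted between them. /keenfunfipp/ → keenfunfipap.
Rule 2 (intervocalic spirantization): /p/ is a stop between vowels /i/ and /a/, so it spirantizes to the fricative [f]. /keenfunfipap/ → keenfunfifap.
Rule 3 (nasal place assimilation): /n/ precedes the labial consonant /f/, so it assimilates in place to [m]. /n/ precedes the labial consonant /f/, so it assimilates in place to [m]. /keenfunfifap/ → keemfumfifap.
Rule 4 (final cluster simplification): no segment meets the environment; /keemfumfifap/ is unchanged.

keemfumfifap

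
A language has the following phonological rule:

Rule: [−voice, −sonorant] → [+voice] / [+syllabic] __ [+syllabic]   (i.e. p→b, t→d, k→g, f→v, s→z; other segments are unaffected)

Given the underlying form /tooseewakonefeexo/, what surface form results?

toozeewagoneveexo

/s/ is a voiceless obstruent between vowels /o/ and /e/, so it voices to [z].
/k/ is a voiceless obstruent between vowels /a/ and /o/, so it voices to [g].
/f/ is a voiceless obstruent between vowels /e/ and /e/, so it voices to [v].
The other instance of /t/ does not occur in the required environment and remains unchanged.
Surface form: [toozeewagoneveexo].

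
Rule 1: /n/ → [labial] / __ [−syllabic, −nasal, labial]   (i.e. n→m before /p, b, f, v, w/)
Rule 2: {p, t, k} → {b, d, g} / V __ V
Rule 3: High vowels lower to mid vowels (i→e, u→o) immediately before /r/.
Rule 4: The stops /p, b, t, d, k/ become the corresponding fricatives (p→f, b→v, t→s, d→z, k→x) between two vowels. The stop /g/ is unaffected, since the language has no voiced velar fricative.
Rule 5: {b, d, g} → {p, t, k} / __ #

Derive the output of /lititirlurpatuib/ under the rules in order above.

lizizerlorpazuip

Rule 1 (nasal place assimilation): no segment meets the environment; /lititirlurpatuib/ is unchanged.
Rule 2 (intervocalic voicing): /t/ is a voiceless stop between vowels /i/ and /i/, so it voices to [d]. /t/ is a voiceless stop between vowels /i/ and /i/, so it voices to [d]. /t/ is a voiceless stop between vowels /a/ and /u/, so it voices to [d]. /lititirlurpatuib/ → lididirlurpaduib.
Rule 3 (pre-rhotic lowering): /i/ is a high vowel immediately before /r/, so it lowers to [e]. /u/ is a high vowel immediately before /r/, so it lowers to [o]. /lididirlurpaduib/ → lididerlorpaduib.
Rule 4 (intervocalic spirantization): /d/ is a stop between vowels /i/ and /i/, so it spirantizes to the fricative [z]. /d/ is a stop between vowels /i/ and /e/, so it spirantizes to the fricative [z]. /d/ is a stop between vowels /a/ and /u/, so it spirantizes to the fricative [z]. /lididerlorpaduib/ → lizizerlorpazuib.
Rule 5 (final devoicing): /b/ is a voiced stop in word-final position, so it devoices to [p]. /lizizerlorpazuib/ → lizizerlorpazuip.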